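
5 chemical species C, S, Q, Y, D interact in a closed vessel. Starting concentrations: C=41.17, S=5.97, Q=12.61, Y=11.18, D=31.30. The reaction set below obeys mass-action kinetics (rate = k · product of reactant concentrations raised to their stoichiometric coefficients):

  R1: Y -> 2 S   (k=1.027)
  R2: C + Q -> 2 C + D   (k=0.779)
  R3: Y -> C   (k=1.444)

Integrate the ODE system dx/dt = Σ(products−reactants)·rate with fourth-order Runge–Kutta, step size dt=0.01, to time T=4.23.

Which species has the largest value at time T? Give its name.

Dominant species at T: C

RK4 with dt=0.01: 423 steps to T=4.23. Trajectory (selected grid times):
t=0.00: C=41.17 S=5.97 Q=12.61 Y=11.18 D=31.30
t=0.47: C=58.27 S=12.35 Q=0.00 Y=3.50 D=43.91
t=0.94: C=59.67 S=14.35 Q=0.00 Y=1.10 D=43.91
t=1.41: C=60.11 S=14.98 Q=0.00 Y=0.34 D=43.91
t=1.88: C=60.25 S=15.17 Q=0.00 Y=0.11 D=43.91
t=2.35: C=60.29 S=15.24 Q=0.00 Y=0.03 D=43.91
t=2.82: C=60.31 S=15.25 Q=0.00 Y=0.01 D=43.91
t=3.29: C=60.31 S=15.26 Q=0.00 Y=0.00 D=43.91
t=3.76: C=60.31 S=15.26 Q=0.00 Y=0.00 D=43.91
t=4.23: C=60.31 S=15.26 Q=0.00 Y=0.00 D=43.91
At T=4.23: C=60.31 S=15.26 Q=0.00 Y=0.00 D=43.91; the largest is C.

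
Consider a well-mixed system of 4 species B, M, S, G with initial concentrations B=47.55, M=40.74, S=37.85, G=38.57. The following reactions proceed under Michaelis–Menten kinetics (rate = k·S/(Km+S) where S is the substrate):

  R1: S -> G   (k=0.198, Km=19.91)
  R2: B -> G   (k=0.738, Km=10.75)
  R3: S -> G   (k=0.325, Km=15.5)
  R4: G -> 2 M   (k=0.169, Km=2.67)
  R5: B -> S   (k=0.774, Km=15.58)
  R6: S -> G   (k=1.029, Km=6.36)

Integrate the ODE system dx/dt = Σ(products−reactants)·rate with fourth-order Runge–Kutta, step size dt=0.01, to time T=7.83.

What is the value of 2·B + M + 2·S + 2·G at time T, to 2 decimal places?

Value at T = 288.68

Check how each reaction changes W = 2·B + M + 2·S + 2·G (weight of products minus weight of reactants):
R1: S -> G: (2·1) − (2·1) = 2 − 2 = 0
R2: B -> G: (2·1) − (2·1) = 2 − 2 = 0
R3: S -> G: (2·1) − (2·1) = 2 − 2 = 0
R4: G -> 2 M: (1·2) − (2·1) = 2 − 2 = 0
R5: B -> S: (2·1) − (2·1) = 2 − 2 = 0
R6: S -> G: (2·1) − (2·1) = 2 − 2 = 0
Every reaction leaves W unchanged, so W is conserved and no simulation is needed: W(T) = W(0) = 2·47.55 + 40.74 + 2·37.85 + 2·38.57 = 288.68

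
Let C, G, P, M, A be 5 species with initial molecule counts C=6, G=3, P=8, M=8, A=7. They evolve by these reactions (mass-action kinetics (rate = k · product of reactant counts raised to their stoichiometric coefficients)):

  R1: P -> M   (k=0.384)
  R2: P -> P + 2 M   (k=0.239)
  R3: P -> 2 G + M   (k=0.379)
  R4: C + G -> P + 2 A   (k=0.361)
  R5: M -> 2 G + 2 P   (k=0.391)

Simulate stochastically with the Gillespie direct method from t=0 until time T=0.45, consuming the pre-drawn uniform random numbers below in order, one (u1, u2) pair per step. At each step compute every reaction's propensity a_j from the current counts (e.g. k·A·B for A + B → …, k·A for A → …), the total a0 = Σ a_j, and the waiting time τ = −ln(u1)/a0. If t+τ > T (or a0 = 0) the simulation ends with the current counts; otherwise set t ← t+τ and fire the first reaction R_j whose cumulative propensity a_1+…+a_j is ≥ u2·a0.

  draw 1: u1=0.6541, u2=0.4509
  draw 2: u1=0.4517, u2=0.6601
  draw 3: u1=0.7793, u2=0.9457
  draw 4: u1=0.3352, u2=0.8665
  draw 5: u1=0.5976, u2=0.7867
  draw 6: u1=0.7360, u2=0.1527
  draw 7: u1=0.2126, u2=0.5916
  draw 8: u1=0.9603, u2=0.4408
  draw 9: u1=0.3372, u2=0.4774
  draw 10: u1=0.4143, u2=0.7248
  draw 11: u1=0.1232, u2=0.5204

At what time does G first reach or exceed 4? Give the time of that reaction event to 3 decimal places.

t=0.000: C=6 G=3 P=8 M=8 A=7
Draw 1: a1=3.072, a2=1.912, a3=3.032, a4=6.498, a5=3.128, a0=17.642; τ=−ln(0.6541)/17.642=0.024 → t=0.024; u2·a0=0.4509·17.642=7.955; a1+a2=4.984 < 7.955 ≤ a1+…+a3=8.016 → R3 fires; C=6 G=5 P=7 M=9 A=7
Draw 2: a1=2.688, a2=1.673, a3=2.653, a4=10.830, a5=3.519, a0=21.363; τ=−ln(0.4517)/21.363=0.037 → t=0.061; u2·a0=0.6601·21.363=14.102; a1+…+a3=7.014 < 14.102 ≤ a1+…+a4=17.844 → R4 fires; C=5 G=4 P=8 M=9 A=9
Draw 3: a1=3.072, a2=1.912, a3=3.032, a4=7.220, a5=3.519, a0=18.755; τ=−ln(0.7793)/18.755=0.013 → t=0.075; u2·a0=0.9457·18.755=17.737; a1+…+a4=15.236 < 17.737 ≤ a1+…+a5=18.755 → R5 fires; C=5 G=6 P=10 M=8 A=9
Draw 4: a1=3.840, a2=2.390, a3=3.790, a4=10.830, a5=3.128, a0=23.978; τ=−ln(0.3352)/23.978=0.046 → t=0.120; u2·a0=0.8665·23.978=20.777; a1+…+a3=10.020 < 20.777 ≤ a1+…+a4=20.850 → R4 fires; C=4 G=5 P=11 M=8 A=11
Draw 5: a1=4.224, a2=2.629, a3=4.169, a4=7.220, a5=3.128, a0=21.370; τ=−ln(0.5976)/21.370=0.024 → t=0.144; u2·a0=0.7867·21.370=16.812; a1+…+a3=11.022 < 16.812 ≤ a1+…+a4=18.242 → R4 fires; C=3 G=4 P=12 M=8 A=13
Draw 6: a1=4.608, a2=2.868, a3=4.548, a4=4.332, a5=3.128, a0=19.484; τ=−ln(0.7360)/19.484=0.016 → t=0.160; u2·a0=0.1527·19.484=2.975 ≤ a1=4.608 → R1 fires; C=3 G=4 P=11 M=9 A=13
Draw 7: a1=4.224, a2=2.629, a3=4.169, a4=4.332, a5=3.519, a0=18.873; τ=−ln(0.2126)/18.873=0.082 → t=0.242; u2·a0=0.5916·18.873=11.165; a1+…+a3=11.022 < 11.165 ≤ a1+…+a4=15.354 → R4 fires; C=2 G=3 P=12 M=9 A=15
Draw 8: a1=4.608, a2=2.868, a3=4.548, a4=2.166, a5=3.519, a0=17.709; τ=−ln(0.9603)/17.709=0.002 → t=0.244; u2·a0=0.4408·17.709=7.806; a1+a2=7.476 < 7.806 ≤ a1+…+a3=12.024 → R3 fires; C=2 G=5 P=11 M=10 A=15
Draw 9: a1=4.224, a2=2.629, a3=4.169, a4=3.610, a5=3.910, a0=18.542; τ=−ln(0.3372)/18.542=0.059 → t=0.303; u2·a0=0.4774·18.542=8.852; a1+a2=6.853 < 8.852 ≤ a1+…+a3=11.022 → R3 fires; C=2 G=7 P=10 M=11 A=15
Draw 10: a1=3.840, a2=2.390, a3=3.790, a4=5.054, a5=4.301, a0=19.375; τ=−ln(0.4143)/19.375=0.045 → t=0.348; u2·a0=0.7248·19.375=14.043; a1+…+a3=10.020 < 14.043 ≤ a1+…+a4=15.074 → R4 fires; C=1 G=6 P=11 M=11 A=17
Draw 11: a1=4.224, a2=2.629, a3=4.169, a4=2.166, a5=4.301, a0=17.489; τ=−ln(0.1232)/17.489=0.120 → t=0.468 > T=0.45: stop.
G first becomes ≥ 4 when it reaches 5 at the event at t=0.024.

Threshold first reached at t = 0.024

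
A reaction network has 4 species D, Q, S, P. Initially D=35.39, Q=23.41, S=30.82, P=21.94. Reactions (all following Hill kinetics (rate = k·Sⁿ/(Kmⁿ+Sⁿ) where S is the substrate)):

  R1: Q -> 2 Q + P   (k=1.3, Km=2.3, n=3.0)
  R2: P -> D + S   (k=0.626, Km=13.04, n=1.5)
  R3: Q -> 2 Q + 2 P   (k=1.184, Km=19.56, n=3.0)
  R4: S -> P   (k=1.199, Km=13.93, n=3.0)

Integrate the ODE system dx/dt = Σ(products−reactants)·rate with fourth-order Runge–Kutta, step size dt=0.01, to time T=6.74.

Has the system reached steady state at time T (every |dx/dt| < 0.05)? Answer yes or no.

Steady state at T: no

RK4 with dt=0.01: 674 steps to T=6.74. Trajectory (selected grid times):
t=0.00: D=35.39 Q=23.41 S=30.82 P=21.94
t=0.75: D=35.72 Q=24.96 S=30.33 P=24.57
t=1.50: D=36.07 Q=26.56 S=29.86 P=27.25
t=2.25: D=36.43 Q=28.18 S=29.40 P=29.98
t=3.00: D=36.80 Q=29.84 S=28.96 P=32.75
t=3.74: D=37.17 Q=31.49 S=28.54 P=35.53
t=4.49: D=37.56 Q=33.19 S=28.12 P=38.37
t=5.24: D=37.95 Q=34.91 S=27.72 P=41.24
t=5.99: D=38.36 Q=36.65 S=27.32 P=44.14
t=6.74: D=38.76 Q=38.41 S=26.94 P=47.05
Rates at T: R1=1.2997, R2=0.5463, R3=1.0458, R4=1.0534
dx/dt at T (Σ net stoichiometry × rate): D=+0.5463, Q=+2.3456, S=-0.5071, P=+3.8984
Largest |dx/dt| is |+3.8984| (P) ≥ 0.05 → not steady.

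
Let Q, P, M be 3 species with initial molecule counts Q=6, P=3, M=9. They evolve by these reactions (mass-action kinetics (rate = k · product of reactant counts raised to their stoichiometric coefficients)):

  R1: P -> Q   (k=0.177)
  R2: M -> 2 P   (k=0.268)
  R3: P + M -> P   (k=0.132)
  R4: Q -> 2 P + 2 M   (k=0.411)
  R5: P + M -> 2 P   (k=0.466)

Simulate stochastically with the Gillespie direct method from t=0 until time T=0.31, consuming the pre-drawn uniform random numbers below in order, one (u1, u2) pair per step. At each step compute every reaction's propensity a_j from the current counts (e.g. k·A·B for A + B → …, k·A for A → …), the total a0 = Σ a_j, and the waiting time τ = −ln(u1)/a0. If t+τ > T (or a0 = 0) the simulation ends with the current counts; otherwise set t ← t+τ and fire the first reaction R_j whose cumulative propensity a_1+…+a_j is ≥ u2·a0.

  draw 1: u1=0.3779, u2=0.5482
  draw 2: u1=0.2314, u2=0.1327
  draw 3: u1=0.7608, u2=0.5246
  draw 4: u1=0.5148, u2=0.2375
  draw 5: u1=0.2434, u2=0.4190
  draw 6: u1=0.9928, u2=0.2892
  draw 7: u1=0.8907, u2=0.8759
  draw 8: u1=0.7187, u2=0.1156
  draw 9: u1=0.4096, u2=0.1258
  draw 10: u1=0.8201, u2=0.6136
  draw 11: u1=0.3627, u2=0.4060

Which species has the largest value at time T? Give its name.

t=0.000: Q=6 P=3 M=9
Draw 1: a1=0.531, a2=2.412, a3=3.564, a4=2.466, a5=12.582, a0=21.555; τ=−ln(0.3779)/21.555=0.045 → t=0.045; u2·a0=0.5482·21.555=11.816; a1+…+a4=8.973 < 11.816 ≤ a1+…+a5=21.555 → R5 fires; Q=6 P=4 M=8
Draw 2: a1=0.708, a2=2.144, a3=4.224, a4=2.466, a5=14.912, a0=24.454; τ=−ln(0.2314)/24.454=0.060 → t=0.105; u2·a0=0.1327·24.454=3.245; a1+a2=2.852 < 3.245 ≤ a1+…+a3=7.076 → R3 fires; Q=6 P=4 M=7
Draw 3: a1=0.708, a2=1.876, a3=3.696, a4=2.466, a5=13.048, a0=21.794; τ=−ln(0.7608)/21.794=0.013 → t=0.118; u2·a0=0.5246·21.794=11.433; a1+…+a4=8.746 < 11.433 ≤ a1+…+a5=21.794 → R5 fires; Q=6 P=5 M=6
Draw 4: a1=0.885, a2=1.608, a3=3.960, a4=2.466, a5=13.980, a0=22.899; τ=−ln(0.5148)/22.899=0.029 → t=0.147; u2·a0=0.2375·22.899=5.439; a1+a2=2.493 < 5.439 ≤ a1+…+a3=6.453 → R3 fires; Q=6 P=5 M=5
Draw 5: a1=0.885, a2=1.340, a3=3.300, a4=2.466, a5=11.650, a0=19.641; τ=−ln(0.2434)/19.641=0.072 → t=0.218; u2·a0=0.4190·19.641=8.230; a1+…+a4=7.991 < 8.230 ≤ a1+…+a5=19.641 → R5 fires; Q=6 P=6 M=4
Draw 6: a1=1.062, a2=1.072, a3=3.168, a4=2.466, a5=11.184, a0=18.952; τ=−ln(0.9928)/18.952=0.000 → t=0.219; u2·a0=0.2892·18.952=5.481; a1+…+a3=5.302 < 5.481 ≤ a1+…+a4=7.768 → R4 fires; Q=5 P=8 M=6
Draw 7: a1=1.416, a2=1.608, a3=6.336, a4=2.055, a5=22.368, a0=33.783; τ=−ln(0.8907)/33.783=0.003 → t=0.222; u2·a0=0.8759·33.783=29.591; a1+…+a4=11.415 < 29.591 ≤ a1+…+a5=33.783 → R5 fires; Q=5 P=9 M=5
Draw 8: a1=1.593, a2=1.340, a3=5.940, a4=2.055, a5=20.970, a0=31.898; τ=−ln(0.7187)/31.898=0.010 → t=0.233; u2·a0=0.1156·31.898=3.687; a1+a2=2.933 < 3.687 ≤ a1+…+a3=8.873 → R3 fires; Q=5 P=9 M=4
Draw 9: a1=1.593, a2=1.072, a3=4.752, a4=2.055, a5=16.776, a0=26.248; τ=−ln(0.4096)/26.248=0.034 → t=0.267; u2·a0=0.1258·26.248=3.302; a1+a2=2.665 < 3.302 ≤ a1+…+a3=7.417 → R3 fires; Q=5 P=9 M=3
Draw 10: a1=1.593, a2=0.804, a3=3.564, a4=2.055, a5=12.582, a0=20.598; τ=−ln(0.8201)/20.598=0.010 → t=0.276; u2·a0=0.6136·20.598=12.639; a1+…+a4=8.016 < 12.639 ≤ a1+…+a5=20.598 → R5 fires; Q=5 P=10 M=2
Draw 11: a1=1.770, a2=0.536, a3=2.640, a4=2.055, a5=9.320, a0=16.321; τ=−ln(0.3627)/16.321=0.062 → t=0.338 > T=0.31: stop.
At T=0.31: Q=5 P=10 M=2; the largest is P.

Dominant species at T: P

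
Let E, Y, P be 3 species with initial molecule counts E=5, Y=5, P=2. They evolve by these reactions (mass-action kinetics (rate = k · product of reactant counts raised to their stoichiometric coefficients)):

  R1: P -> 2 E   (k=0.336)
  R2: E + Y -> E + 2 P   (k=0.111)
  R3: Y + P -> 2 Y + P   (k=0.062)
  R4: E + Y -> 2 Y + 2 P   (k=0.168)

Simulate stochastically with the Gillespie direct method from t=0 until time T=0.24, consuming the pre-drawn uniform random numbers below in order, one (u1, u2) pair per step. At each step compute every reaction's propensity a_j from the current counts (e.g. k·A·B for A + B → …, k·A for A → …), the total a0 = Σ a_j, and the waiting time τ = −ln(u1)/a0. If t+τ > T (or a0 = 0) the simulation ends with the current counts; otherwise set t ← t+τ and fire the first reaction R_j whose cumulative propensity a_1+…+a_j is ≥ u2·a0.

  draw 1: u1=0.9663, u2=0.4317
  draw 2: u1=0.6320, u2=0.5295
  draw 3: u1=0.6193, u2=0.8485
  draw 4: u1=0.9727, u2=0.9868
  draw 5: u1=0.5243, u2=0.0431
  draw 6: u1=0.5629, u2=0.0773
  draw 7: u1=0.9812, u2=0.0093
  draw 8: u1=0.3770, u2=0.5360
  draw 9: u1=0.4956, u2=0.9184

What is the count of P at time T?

t=0.000: E=5 Y=5 P=2
Draw 1: a1=0.672, a2=2.775, a3=0.620, a4=4.200, a0=8.267; τ=−ln(0.9663)/8.267=0.004 → t=0.004; u2·a0=0.4317·8.267=3.569; a1+a2=3.447 < 3.569 ≤ a1+…+a3=4.067 → R3 fires; E=5 Y=6 P=2
Draw 2: a1=0.672, a2=3.330, a3=0.744, a4=5.040, a0=9.786; τ=−ln(0.6320)/9.786=0.047 → t=0.051; u2·a0=0.5295·9.786=5.182; a1+…+a3=4.746 < 5.182 ≤ a1+…+a4=9.786 → R4 fires; E=4 Y=7 P=4
Draw 3: a1=1.344, a2=3.108, a3=1.736, a4=4.704, a0=10.892; τ=−ln(0.6193)/10.892=0.044 → t=0.095; u2·a0=0.8485·10.892=9.242; a1+…+a3=6.188 < 9.242 ≤ a1+…+a4=10.892 → R4 fires; E=3 Y=8 P=6
Draw 4: a1=2.016, a2=2.664, a3=2.976, a4=4.032, a0=11.688; τ=−ln(0.9727)/11.688=0.002 → t=0.097; u2·a0=0.9868·11.688=11.534; a1+…+a3=7.656 < 11.534 ≤ a1+…+a4=11.688 → R4 fires; E=2 Y=9 P=8
Draw 5: a1=2.688, a2=1.998, a3=4.464, a4=3.024, a0=12.174; τ=−ln(0.5243)/12.174=0.053 → t=0.150; u2·a0=0.0431·12.174=0.525 ≤ a1=2.688 → R1 fires; E=4 Y=9 P=7
Draw 6: a1=2.352, a2=3.996, a3=3.906, a4=6.048, a0=16.302; τ=−ln(0.5629)/16.302=0.035 → t=0.186; u2·a0=0.0773·16.302=1.260 ≤ a1=2.352 → R1 fires; E=6 Y=9 P=6
Draw 7: a1=2.016, a2=5.994, a3=3.348, a4=9.072, a0=20.430; τ=−ln(0.9812)/20.430=0.001 → t=0.187; u2·a0=0.0093·20.430=0.190 ≤ a1=2.016 → R1 fires; E=8 Y=9 P=5
Draw 8: a1=1.680, a2=7.992, a3=2.790, a4=12.096, a0=24.558; τ=−ln(0.3770)/24.558=0.040 → t=0.226; u2·a0=0.5360·24.558=13.163; a1+…+a3=12.462 < 13.163 ≤ a1+…+a4=24.558 → R4 fires; E=7 Y=10 P=7
Draw 9: a1=2.352, a2=7.770, a3=4.340, a4=11.760, a0=26.222; τ=−ln(0.4956)/26.222=0.027 → t=0.253 > T=0.24: stop.
Read off P at T=0.24: 7

P at T = 7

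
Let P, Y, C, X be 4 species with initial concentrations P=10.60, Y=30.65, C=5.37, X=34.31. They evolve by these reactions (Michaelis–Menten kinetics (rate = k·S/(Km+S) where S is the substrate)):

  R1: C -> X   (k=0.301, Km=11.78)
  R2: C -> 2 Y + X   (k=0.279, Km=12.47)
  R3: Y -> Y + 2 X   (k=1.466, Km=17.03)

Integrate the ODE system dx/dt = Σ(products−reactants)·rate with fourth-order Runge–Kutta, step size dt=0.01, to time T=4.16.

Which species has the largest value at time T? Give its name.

RK4 with dt=0.01: 416 steps to T=4.16. Trajectory (selected grid times):
t=0.00: P=10.60 Y=30.65 C=5.37 X=34.31
t=0.46: P=10.60 Y=30.73 C=5.29 X=35.26
t=0.92: P=10.60 Y=30.80 C=5.21 X=36.21
t=1.39: P=10.60 Y=30.88 C=5.13 X=37.18
t=1.85: P=10.60 Y=30.95 C=5.05 X=38.13
t=2.31: P=10.60 Y=31.03 C=4.97 X=39.07
t=2.77: P=10.60 Y=31.10 C=4.89 X=40.02
t=3.24: P=10.60 Y=31.17 C=4.81 X=40.99
t=3.70: P=10.60 Y=31.24 C=4.74 X=41.94
t=4.16: P=10.60 Y=31.32 C=4.66 X=42.89
At T=4.16: P=10.60 Y=31.32 C=4.66 X=42.89; the largest is X.

Dominant species at T: X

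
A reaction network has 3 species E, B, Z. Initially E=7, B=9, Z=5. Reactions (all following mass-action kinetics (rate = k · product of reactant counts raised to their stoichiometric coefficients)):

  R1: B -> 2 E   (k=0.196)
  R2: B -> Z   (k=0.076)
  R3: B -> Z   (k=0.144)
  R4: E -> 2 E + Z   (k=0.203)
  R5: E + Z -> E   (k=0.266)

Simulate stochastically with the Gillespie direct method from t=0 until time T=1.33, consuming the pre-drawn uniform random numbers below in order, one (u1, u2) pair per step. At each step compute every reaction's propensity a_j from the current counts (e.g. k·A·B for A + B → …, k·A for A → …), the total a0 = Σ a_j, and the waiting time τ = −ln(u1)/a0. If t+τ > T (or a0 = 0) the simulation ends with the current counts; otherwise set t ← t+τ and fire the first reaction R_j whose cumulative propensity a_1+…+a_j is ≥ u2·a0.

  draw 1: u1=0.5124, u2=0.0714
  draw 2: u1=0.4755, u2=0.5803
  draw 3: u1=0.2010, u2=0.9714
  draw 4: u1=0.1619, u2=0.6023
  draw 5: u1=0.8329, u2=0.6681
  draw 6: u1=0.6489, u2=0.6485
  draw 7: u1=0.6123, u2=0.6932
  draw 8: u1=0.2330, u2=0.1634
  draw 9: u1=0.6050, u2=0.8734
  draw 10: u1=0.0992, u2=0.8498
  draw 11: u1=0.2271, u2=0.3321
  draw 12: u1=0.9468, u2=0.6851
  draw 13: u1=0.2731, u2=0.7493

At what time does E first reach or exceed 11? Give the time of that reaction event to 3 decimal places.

Threshold first reached at t = 0.649

t=0.000: E=7 B=9 Z=5
Draw 1: a1=1.764, a2=0.684, a3=1.296, a4=1.421, a5=9.310, a0=14.475; τ=−ln(0.5124)/14.475=0.046 → t=0.046; u2·a0=0.0714·14.475=1.034 ≤ a1=1.764 → R1 fires; E=9 B=8 Z=5
Draw 2: a1=1.568, a2=0.608, a3=1.152, a4=1.827, a5=11.970, a0=17.125; τ=−ln(0.4755)/17.125=0.043 → t=0.090; u2·a0=0.5803·17.125=9.938; a1+…+a4=5.155 < 9.938 ≤ a1+…+a5=17.125 → R5 fires; E=9 B=8 Z=4
Draw 3: a1=1.568, a2=0.608, a3=1.152, a4=1.827, a5=9.576, a0=14.731; τ=−ln(0.2010)/14.731=0.109 → t=0.199; u2·a0=0.9714·14.731=14.310; a1+…+a4=5.155 < 14.310 ≤ a1+…+a5=14.731 → R5 fires; E=9 B=8 Z=3
Draw 4: a1=1.568, a2=0.608, a3=1.152, a4=1.827, a5=7.182, a0=12.337; τ=−ln(0.1619)/12.337=0.148 → t=0.346; u2·a0=0.6023·12.337=7.431; a1+…+a4=5.155 < 7.431 ≤ a1+…+a5=12.337 → R5 fires; E=9 B=8 Z=2
Draw 5: a1=1.568, a2=0.608, a3=1.152, a4=1.827, a5=4.788, a0=9.943; τ=−ln(0.8329)/9.943=0.018 → t=0.364; u2·a0=0.6681·9.943=6.643; a1+…+a4=5.155 < 6.643 ≤ a1+…+a5=9.943 → R5 fires; E=9 B=8 Z=1
Draw 6: a1=1.568, a2=0.608, a3=1.152, a4=1.827, a5=2.394, a0=7.549; τ=−ln(0.6489)/7.549=0.057 → t=0.422; u2·a0=0.6485·7.549=4.896; a1+…+a3=3.328 < 4.896 ≤ a1+…+a4=5.155 → R4 fires; E=10 B=8 Z=2
Draw 7: a1=1.568, a2=0.608, a3=1.152, a4=2.030, a5=5.320, a0=10.678; τ=−ln(0.6123)/10.678=0.046 → t=0.468; u2·a0=0.6932·10.678=7.402; a1+…+a4=5.358 < 7.402 ≤ a1+…+a5=10.678 → R5 fires; E=10 B=8 Z=1
Draw 8: a1=1.568, a2=0.608, a3=1.152, a4=2.030, a5=2.660, a0=8.018; τ=−ln(0.2330)/8.018=0.182 → t=0.649; u2·a0=0.1634·8.018=1.310 ≤ a1=1.568 → R1 fires; E=12 B=7 Z=1
Draw 9: a1=1.372, a2=0.532, a3=1.008, a4=2.436, a5=3.192, a0=8.540; τ=−ln(0.6050)/8.540=0.059 → t=0.708; u2·a0=0.8734·8.540=7.459; a1+…+a4=5.348 < 7.459 ≤ a1+…+a5=8.540 → R5 fires; E=12 B=7 Z=0
Draw 10: a1=1.372, a2=0.532, a3=1.008, a4=2.436, a5=0.000, a0=5.348; τ=−ln(0.0992)/5.348=0.432 → t=1.140; u2·a0=0.8498·5.348=4.545; a1+…+a3=2.912 < 4.545 ≤ a1+…+a4=5.348 → R4 fires; E=13 B=7 Z=1
Draw 11: a1=1.372, a2=0.532, a3=1.008, a4=2.639, a5=3.458, a0=9.009; τ=−ln(0.2271)/9.009=0.165 → t=1.305; u2·a0=0.3321·9.009=2.992; a1+…+a3=2.912 < 2.992 ≤ a1+…+a4=5.551 → R4 fires; E=14 B=7 Z=2
Draw 12: a1=1.372, a2=0.532, a3=1.008, a4=2.842, a5=7.448, a0=13.202; τ=−ln(0.9468)/13.202=0.004 → t=1.309; u2·a0=0.6851·13.202=9.045; a1+…+a4=5.754 < 9.045 ≤ a1+…+a5=13.202 → R5 fires; E=14 B=7 Z=1
Draw 13: a1=1.372, a2=0.532, a3=1.008, a4=2.842, a5=3.724, a0=9.478; τ=−ln(0.2731)/9.478=0.137 → t=1.446 > T=1.33: stop.
E first becomes ≥ 11 when it reaches 12 at the event at t=0.649.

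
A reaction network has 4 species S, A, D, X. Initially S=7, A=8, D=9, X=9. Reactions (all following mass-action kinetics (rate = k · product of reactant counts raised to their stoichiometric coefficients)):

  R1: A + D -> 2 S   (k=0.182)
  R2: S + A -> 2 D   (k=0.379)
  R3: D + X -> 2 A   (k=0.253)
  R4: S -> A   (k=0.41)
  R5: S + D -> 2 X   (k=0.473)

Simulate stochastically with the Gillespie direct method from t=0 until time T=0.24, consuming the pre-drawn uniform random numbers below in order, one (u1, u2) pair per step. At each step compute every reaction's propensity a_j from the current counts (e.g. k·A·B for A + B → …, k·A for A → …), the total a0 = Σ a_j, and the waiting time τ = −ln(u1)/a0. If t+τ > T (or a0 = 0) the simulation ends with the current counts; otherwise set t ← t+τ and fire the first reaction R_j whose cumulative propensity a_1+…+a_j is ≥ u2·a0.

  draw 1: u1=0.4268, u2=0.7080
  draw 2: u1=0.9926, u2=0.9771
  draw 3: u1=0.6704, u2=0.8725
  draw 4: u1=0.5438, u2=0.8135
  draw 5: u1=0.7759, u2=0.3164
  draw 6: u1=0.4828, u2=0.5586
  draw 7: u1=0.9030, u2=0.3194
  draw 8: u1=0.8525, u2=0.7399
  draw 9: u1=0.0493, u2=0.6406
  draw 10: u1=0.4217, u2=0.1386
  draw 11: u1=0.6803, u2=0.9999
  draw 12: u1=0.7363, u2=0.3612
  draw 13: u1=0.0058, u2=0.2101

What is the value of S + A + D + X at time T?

Check how each reaction changes W = S + A + D + X (weight of products minus weight of reactants):
R1: A + D -> 2 S: (1·2) − (1·1 + 1·1) = 2 − 2 = 0
R2: S + A -> 2 D: (1·2) − (1·1 + 1·1) = 2 − 2 = 0
R3: D + X -> 2 A: (1·2) − (1·1 + 1·1) = 2 − 2 = 0
R4: S -> A: (1·1) − (1·1) = 1 − 1 = 0
R5: S + D -> 2 X: (1·2) − (1·1 + 1·1) = 2 − 2 = 0
Every reaction leaves W unchanged, so W is conserved and no simulation is needed: W(T) = W(0) = 7 + 8 + 9 + 9 = 33

Value at T = 33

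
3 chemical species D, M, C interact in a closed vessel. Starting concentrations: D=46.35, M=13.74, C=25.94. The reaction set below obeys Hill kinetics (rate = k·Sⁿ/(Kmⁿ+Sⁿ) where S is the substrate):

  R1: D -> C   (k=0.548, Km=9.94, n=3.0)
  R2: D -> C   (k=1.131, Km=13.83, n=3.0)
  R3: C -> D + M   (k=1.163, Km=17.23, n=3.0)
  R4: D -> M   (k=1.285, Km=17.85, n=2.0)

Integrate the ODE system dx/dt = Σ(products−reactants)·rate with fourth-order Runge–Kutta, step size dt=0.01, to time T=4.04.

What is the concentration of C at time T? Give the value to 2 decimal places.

RK4 with dt=0.01: 404 steps to T=4.04. Trajectory (selected grid times):
t=0.00: D=46.35 M=13.74 C=25.94
t=0.45: D=45.51 M=14.65 C=26.27
t=0.90: D=44.69 M=15.56 C=26.60
t=1.35: D=43.86 M=16.47 C=26.93
t=1.80: D=43.05 M=17.38 C=27.25
t=2.24: D=42.26 M=18.27 C=27.56
t=2.69: D=41.46 M=19.18 C=27.87
t=3.14: D=40.66 M=20.09 C=28.18
t=3.59: D=39.87 M=21.00 C=28.48
t=4.04: D=39.09 M=21.91 C=28.78
Read off C at T=4.04: 28.78

C at T = 28.78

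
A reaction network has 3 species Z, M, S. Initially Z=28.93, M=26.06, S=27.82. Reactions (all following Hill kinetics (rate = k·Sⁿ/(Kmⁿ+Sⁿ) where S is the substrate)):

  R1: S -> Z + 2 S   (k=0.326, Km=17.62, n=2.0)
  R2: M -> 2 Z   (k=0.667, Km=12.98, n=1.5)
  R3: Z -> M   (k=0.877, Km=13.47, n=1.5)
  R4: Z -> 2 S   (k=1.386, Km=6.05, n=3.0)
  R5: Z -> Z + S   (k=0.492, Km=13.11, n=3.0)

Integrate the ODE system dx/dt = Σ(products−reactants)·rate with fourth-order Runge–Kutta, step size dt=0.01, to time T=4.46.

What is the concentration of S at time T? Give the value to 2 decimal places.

RK4 with dt=0.01: 446 steps to T=4.46. Trajectory (selected grid times):
t=0.00: Z=28.93 M=26.06 S=27.82
t=0.50: Z=28.52 M=26.15 S=29.54
t=0.99: Z=28.13 M=26.23 S=31.22
t=1.49: Z=27.74 M=26.31 S=32.94
t=1.98: Z=27.36 M=26.38 S=34.63
t=2.48: Z=26.97 M=26.46 S=36.35
t=2.97: Z=26.60 M=26.54 S=38.04
t=3.47: Z=26.23 M=26.61 S=39.76
t=3.96: Z=25.87 M=26.68 S=41.45
t=4.46: Z=25.50 M=26.75 S=43.18
Read off S at T=4.46: 43.18

S at T = 43.18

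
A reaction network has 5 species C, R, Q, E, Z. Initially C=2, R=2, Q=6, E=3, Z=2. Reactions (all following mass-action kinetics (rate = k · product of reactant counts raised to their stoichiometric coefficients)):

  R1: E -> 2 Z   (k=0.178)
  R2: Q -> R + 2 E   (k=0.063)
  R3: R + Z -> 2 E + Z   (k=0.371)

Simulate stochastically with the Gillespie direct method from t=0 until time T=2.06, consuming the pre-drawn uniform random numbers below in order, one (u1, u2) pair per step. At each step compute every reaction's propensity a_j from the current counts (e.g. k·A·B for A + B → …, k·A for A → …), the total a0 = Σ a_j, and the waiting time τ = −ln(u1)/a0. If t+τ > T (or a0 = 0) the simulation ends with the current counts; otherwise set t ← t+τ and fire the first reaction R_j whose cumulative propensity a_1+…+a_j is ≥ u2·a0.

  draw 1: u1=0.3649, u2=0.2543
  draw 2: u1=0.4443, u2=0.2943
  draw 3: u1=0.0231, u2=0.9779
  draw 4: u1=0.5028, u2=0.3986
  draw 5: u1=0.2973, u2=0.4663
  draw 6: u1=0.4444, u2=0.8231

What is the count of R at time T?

R at T = 3

t=0.000: C=2 R=2 Q=6 E=3 Z=2
Draw 1: a1=0.534, a2=0.378, a3=1.484, a0=2.396; τ=−ln(0.3649)/2.396=0.421 → t=0.421; u2·a0=0.2543·2.396=0.609; a1=0.534 < 0.609 ≤ a1+a2=0.912 → R2 fires; C=2 R=3 Q=5 E=5 Z=2
Draw 2: a1=0.890, a2=0.315, a3=2.226, a0=3.431; τ=−ln(0.4443)/3.431=0.236 → t=0.657; u2·a0=0.2943·3.431=1.010; a1=0.890 < 1.010 ≤ a1+a2=1.205 → R2 fires; C=2 R=4 Q=4 E=7 Z=2
Draw 3: a1=1.246, a2=0.252, a3=2.968, a0=4.466; τ=−ln(0.0231)/4.466=0.844 → t=1.501; u2·a0=0.9779·4.466=4.367; a1+a2=1.498 < 4.367 ≤ a1+…+a3=4.466 → R3 fires; C=2 R=3 Q=4 E=9 Z=2
Draw 4: a1=1.602, a2=0.252, a3=2.226, a0=4.080; τ=−ln(0.5028)/4.080=0.169 → t=1.669; u2·a0=0.3986·4.080=1.626; a1=1.602 < 1.626 ≤ a1+a2=1.854 → R2 fires; C=2 R=4 Q=3 E=11 Z=2
Draw 5: a1=1.958, a2=0.189, a3=2.968, a0=5.115; τ=−ln(0.2973)/5.115=0.237 → t=1.907; u2·a0=0.4663·5.115=2.385; a1+a2=2.147 < 2.385 ≤ a1+…+a3=5.115 → R3 fires; C=2 R=3 Q=3 E=13 Z=2
Draw 6: a1=2.314, a2=0.189, a3=2.226, a0=4.729; τ=−ln(0.4444)/4.729=0.172 → t=2.078 > T=2.06: stop.
Read off R at T=2.06: 3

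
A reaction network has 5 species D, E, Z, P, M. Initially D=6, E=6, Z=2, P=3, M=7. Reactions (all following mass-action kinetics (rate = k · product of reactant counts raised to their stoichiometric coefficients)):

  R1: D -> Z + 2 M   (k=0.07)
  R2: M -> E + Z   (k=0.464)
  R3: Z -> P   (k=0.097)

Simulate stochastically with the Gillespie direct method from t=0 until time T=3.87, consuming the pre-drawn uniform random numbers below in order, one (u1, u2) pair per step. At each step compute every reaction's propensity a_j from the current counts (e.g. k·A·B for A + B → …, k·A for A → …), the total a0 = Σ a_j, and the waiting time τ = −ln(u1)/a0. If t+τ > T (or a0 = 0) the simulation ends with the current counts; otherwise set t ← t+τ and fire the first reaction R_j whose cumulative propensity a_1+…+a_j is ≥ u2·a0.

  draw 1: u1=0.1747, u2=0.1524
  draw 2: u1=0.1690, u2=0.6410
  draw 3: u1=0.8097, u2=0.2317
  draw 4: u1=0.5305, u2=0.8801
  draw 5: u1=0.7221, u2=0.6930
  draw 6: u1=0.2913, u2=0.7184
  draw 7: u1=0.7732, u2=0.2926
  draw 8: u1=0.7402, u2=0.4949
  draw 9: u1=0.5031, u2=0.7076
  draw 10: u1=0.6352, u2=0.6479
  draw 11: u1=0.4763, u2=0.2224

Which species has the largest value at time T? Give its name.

t=0.000: D=6 E=6 Z=2 P=3 M=7
Draw 1: a1=0.420, a2=3.248, a3=0.194, a0=3.862; τ=−ln(0.1747)/3.862=0.452 → t=0.452; u2·a0=0.1524·3.862=0.589; a1=0.420 < 0.589 ≤ a1+a2=3.668 → R2 fires; D=6 E=7 Z=3 P=3 M=6
Draw 2: a1=0.420, a2=2.784, a3=0.291, a0=3.495; τ=−ln(0.1690)/3.495=0.509 → t=0.960; u2·a0=0.6410·3.495=2.240; a1=0.420 < 2.240 ≤ a1+a2=3.204 → R2 fires; D=6 E=8 Z=4 P=3 M=5
Draw 3: a1=0.420, a2=2.320, a3=0.388, a0=3.128; τ=−ln(0.8097)/3.128=0.067 → t=1.028; u2·a0=0.2317·3.128=0.725; a1=0.420 < 0.725 ≤ a1+a2=2.740 → R2 fires; D=6 E=9 Z=5 P=3 M=4
Draw 4: a1=0.420, a2=1.856, a3=0.485, a0=2.761; τ=−ln(0.5305)/2.761=0.230 → t=1.258; u2·a0=0.8801·2.761=2.430; a1+a2=2.276 < 2.430 ≤ a1+…+a3=2.761 → R3 fires; D=6 E=9 Z=4 P=4 M=4
Draw 5: a1=0.420, a2=1.856, a3=0.388, a0=2.664; τ=−ln(0.7221)/2.664=0.122 → t=1.380; u2·a0=0.6930·2.664=1.846; a1=0.420 < 1.846 ≤ a1+a2=2.276 → R2 fires; D=6 E=10 Z=5 P=4 M=3
Draw 6: a1=0.420, a2=1.392, a3=0.485, a0=2.297; τ=−ln(0.2913)/2.297=0.537 → t=1.917; u2·a0=0.7184·2.297=1.650; a1=0.420 < 1.650 ≤ a1+a2=1.812 → R2 fires; D=6 E=11 Z=6 P=4 M=2
Draw 7: a1=0.420, a2=0.928, a3=0.582, a0=1.930; τ=−ln(0.7732)/1.930=0.133 → t=2.050; u2·a0=0.2926·1.930=0.565; a1=0.420 < 0.565 ≤ a1+a2=1.348 → R2 fires; D=6 E=12 Z=7 P=4 M=1
Draw 8: a1=0.420, a2=0.464, a3=0.679, a0=1.563; τ=−ln(0.7402)/1.563=0.192 → t=2.242; u2·a0=0.4949·1.563=0.774; a1=0.420 < 0.774 ≤ a1+a2=0.884 → R2 fires; D=6 E=13 Z=8 P=4 M=0
Draw 9: a1=0.420, a2=0.000, a3=0.776, a0=1.196; τ=−ln(0.5031)/1.196=0.574 → t=2.817; u2·a0=0.7076·1.196=0.846; a1+a2=0.420 < 0.846 ≤ a1+…+a3=1.196 → R3 fires; D=6 E=13 Z=7 P=5 M=0
Draw 10: a1=0.420, a2=0.000, a3=0.679, a0=1.099; τ=−ln(0.6352)/1.099=0.413 → t=3.230; u2·a0=0.6479·1.099=0.712; a1+a2=0.420 < 0.712 ≤ a1+…+a3=1.099 → R3 fires; D=6 E=13 Z=6 P=6 M=0
Draw 11: a1=0.420, a2=0.000, a3=0.582, a0=1.002; τ=−ln(0.4763)/1.002=0.740 → t=3.970 > T=3.87: stop.
At T=3.87: D=6 E=13 Z=6 P=6 M=0; the largest is E.

Dominant species at T: E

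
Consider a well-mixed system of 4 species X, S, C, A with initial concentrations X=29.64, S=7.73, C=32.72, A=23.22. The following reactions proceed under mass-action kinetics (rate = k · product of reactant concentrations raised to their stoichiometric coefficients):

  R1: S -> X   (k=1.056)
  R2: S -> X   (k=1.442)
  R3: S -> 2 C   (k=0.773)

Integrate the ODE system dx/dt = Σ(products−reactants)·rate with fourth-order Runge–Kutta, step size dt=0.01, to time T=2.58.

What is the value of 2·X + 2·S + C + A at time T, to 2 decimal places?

Check how each reaction changes W = 2·X + 2·S + C + A (weight of products minus weight of reactants):
R1: S -> X: (2·1) − (2·1) = 2 − 2 = 0
R2: S -> X: (2·1) − (2·1) = 2 − 2 = 0
R3: S -> 2 C: (1·2) − (2·1) = 2 − 2 = 0
Every reaction leaves W unchanged, so W is conserved and no simulation is needed: W(T) = W(0) = 2·29.64 + 2·7.73 + 32.72 + 23.22 = 130.68

Value at T = 130.68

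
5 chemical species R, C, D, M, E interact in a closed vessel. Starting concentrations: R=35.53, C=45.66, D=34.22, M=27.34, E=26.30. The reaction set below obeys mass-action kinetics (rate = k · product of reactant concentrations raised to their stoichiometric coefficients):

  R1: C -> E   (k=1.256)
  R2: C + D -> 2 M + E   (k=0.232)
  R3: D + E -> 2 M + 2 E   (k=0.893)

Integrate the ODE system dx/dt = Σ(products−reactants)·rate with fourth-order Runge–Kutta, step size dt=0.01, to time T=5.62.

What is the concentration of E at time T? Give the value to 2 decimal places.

RK4 with dt=0.01: 562 steps to T=5.62. Trajectory (selected grid times):
t=0.00: R=35.53 C=45.66 D=34.22 M=27.34 E=26.30
t=0.62: R=35.53 C=17.73 D=0.00 M=95.78 E=81.57
t=1.25: R=35.53 C=8.04 D=0.00 M=95.78 E=91.27
t=1.87: R=35.53 C=3.69 D=0.00 M=95.78 E=95.62
t=2.50: R=35.53 C=1.67 D=0.00 M=95.78 E=97.63
t=3.12: R=35.53 C=0.77 D=0.00 M=95.78 E=98.54
t=3.75: R=35.53 C=0.35 D=0.00 M=95.78 E=98.96
t=4.37: R=35.53 C=0.16 D=0.00 M=95.78 E=99.15
t=5.00: R=35.53 C=0.07 D=0.00 M=95.78 E=99.23
t=5.62: R=35.53 C=0.03 D=0.00 M=95.78 E=99.27
Read off E at T=5.62: 99.27

E at T = 99.27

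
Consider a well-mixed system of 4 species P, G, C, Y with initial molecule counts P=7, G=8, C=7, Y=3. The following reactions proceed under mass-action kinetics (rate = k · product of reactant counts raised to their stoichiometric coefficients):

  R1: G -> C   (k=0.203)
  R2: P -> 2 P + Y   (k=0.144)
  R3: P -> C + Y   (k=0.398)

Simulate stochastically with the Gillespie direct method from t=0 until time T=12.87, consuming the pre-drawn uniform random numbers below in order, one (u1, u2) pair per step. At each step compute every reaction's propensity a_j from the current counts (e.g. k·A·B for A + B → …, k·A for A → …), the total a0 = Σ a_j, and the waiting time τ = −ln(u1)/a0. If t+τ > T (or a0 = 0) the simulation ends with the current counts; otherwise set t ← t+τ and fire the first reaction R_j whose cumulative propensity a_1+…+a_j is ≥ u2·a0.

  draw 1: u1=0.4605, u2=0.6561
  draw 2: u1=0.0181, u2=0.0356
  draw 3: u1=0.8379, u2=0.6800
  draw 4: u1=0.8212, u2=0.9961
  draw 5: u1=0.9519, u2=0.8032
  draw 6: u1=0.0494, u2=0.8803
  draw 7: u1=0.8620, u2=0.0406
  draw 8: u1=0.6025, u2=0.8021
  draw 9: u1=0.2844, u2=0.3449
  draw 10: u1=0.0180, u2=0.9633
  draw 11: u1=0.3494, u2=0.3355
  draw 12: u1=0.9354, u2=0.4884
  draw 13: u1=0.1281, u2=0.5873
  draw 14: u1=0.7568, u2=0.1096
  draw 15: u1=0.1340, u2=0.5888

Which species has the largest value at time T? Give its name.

t=0.000: P=7 G=8 C=7 Y=3
Draw 1: a1=1.624, a2=1.008, a3=2.786, a0=5.418; τ=−ln(0.4605)/5.418=0.143 → t=0.143; u2·a0=0.6561·5.418=3.555; a1+a2=2.632 < 3.555 ≤ a1+…+a3=5.418 → R3 fires; P=6 G=8 C=8 Y=4
Draw 2: a1=1.624, a2=0.864, a3=2.388, a0=4.876; τ=−ln(0.0181)/4.876=0.823 → t=0.966; u2·a0=0.0356·4.876=0.174 ≤ a1=1.624 → R1 fires; P=6 G=7 C=9 Y=4
Draw 3: a1=1.421, a2=0.864, a3=2.388, a0=4.673; τ=−ln(0.8379)/4.673=0.038 → t=1.004; u2·a0=0.6800·4.673=3.178; a1+a2=2.285 < 3.178 ≤ a1+…+a3=4.673 → R3 fires; P=5 G=7 C=10 Y=5
Draw 4: a1=1.421, a2=0.720, a3=1.990, a0=4.131; τ=−ln(0.8212)/4.131=0.048 → t=1.051; u2·a0=0.9961·4.131=4.115; a1+a2=2.141 < 4.115 ≤ a1+…+a3=4.131 → R3 fires; P=4 G=7 C=11 Y=6
Draw 5: a1=1.421, a2=0.576, a3=1.592, a0=3.589; τ=−ln(0.9519)/3.589=0.014 → t=1.065; u2·a0=0.8032·3.589=2.883; a1+a2=1.997 < 2.883 ≤ a1+…+a3=3.589 → R3 fires; P=3 G=7 C=12 Y=7
Draw 6: a1=1.421, a2=0.432, a3=1.194, a0=3.047; τ=−ln(0.0494)/3.047=0.987 → t=2.052; u2·a0=0.8803·3.047=2.682; a1+a2=1.853 < 2.682 ≤ a1+…+a3=3.047 → R3 fires; P=2 G=7 C=13 Y=8
Draw 7: a1=1.421, a2=0.288, a3=0.796, a0=2.505; τ=−ln(0.8620)/2.505=0.059 → t=2.112; u2·a0=0.0406·2.505=0.102 ≤ a1=1.421 → R1 fires; P=2 G=6 C=14 Y=8
Draw 8: a1=1.218, a2=0.288, a3=0.796, a0=2.302; τ=−ln(0.6025)/2.302=0.220 → t=2.332; u2·a0=0.8021·2.302=1.846; a1+a2=1.506 < 1.846 ≤ a1+…+a3=2.302 → R3 fires; P=1 G=6 C=15 Y=9
Draw 9: a1=1.218, a2=0.144, a3=0.398, a0=1.760; τ=−ln(0.2844)/1.760=0.714 → t=3.046; u2·a0=0.3449·1.760=0.607 ≤ a1=1.218 → R1 fires; P=1 G=5 C=16 Y=9
Draw 10: a1=1.015, a2=0.144, a3=0.398, a0=1.557; τ=−ln(0.0180)/1.557=2.580 → t=5.626; u2·a0=0.9633·1.557=1.500; a1+a2=1.159 < 1.500 ≤ a1+…+a3=1.557 → R3 fires; P=0 G=5 C=17 Y=10
Draw 11: a1=1.015, a2=0.000, a3=0.000, a0=1.015; τ=−ln(0.3494)/1.015=1.036 → t=6.662; u2·a0=0.3355·1.015=0.341 ≤ a1=1.015 → R1 fires; P=0 G=4 C=18 Y=10
Draw 12: a1=0.812, a2=0.000, a3=0.000, a0=0.812; τ=−ln(0.9354)/0.812=0.082 → t=6.745; u2·a0=0.4884·0.812=0.397 ≤ a1=0.812 → R1 fires; P=0 G=3 C=19 Y=10
Draw 13: a1=0.609, a2=0.000, a3=0.000, a0=0.609; τ=−ln(0.1281)/0.609=3.374 → t=10.119; u2·a0=0.5873·0.609=0.358 ≤ a1=0.609 → R1 fires; P=0 G=2 C=20 Y=10
Draw 14: a1=0.406, a2=0.000, a3=0.000, a0=0.406; τ=−ln(0.7568)/0.406=0.686 → t=10.805; u2·a0=0.1096·0.406=0.044 ≤ a1=0.406 → R1 fires; P=0 G=1 C=21 Y=10
Draw 15: a1=0.203, a2=0.000, a3=0.000, a0=0.203; τ=−ln(0.1340)/0.203=9.901 → t=20.706 > T=12.87: stop.
At T=12.87: P=0 G=1 C=21 Y=10; the largest is C.

Dominant species at T: C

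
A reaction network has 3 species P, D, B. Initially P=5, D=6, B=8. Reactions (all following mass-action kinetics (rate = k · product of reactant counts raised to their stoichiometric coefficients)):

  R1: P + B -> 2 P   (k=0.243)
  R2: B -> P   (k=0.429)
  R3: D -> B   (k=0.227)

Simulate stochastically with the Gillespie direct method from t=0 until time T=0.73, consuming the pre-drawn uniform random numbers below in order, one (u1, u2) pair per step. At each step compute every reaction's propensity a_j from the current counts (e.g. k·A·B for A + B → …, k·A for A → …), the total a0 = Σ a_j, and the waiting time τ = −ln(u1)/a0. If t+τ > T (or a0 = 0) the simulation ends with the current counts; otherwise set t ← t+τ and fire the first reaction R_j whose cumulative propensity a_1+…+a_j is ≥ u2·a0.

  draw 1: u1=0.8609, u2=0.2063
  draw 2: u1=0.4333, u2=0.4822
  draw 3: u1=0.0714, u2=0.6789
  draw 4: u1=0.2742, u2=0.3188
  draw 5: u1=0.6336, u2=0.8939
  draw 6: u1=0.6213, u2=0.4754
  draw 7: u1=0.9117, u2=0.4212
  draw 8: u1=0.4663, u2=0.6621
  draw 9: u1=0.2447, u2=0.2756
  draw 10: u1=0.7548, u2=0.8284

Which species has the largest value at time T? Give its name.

Dominant species at T: P

t=0.000: P=5 D=6 B=8
Draw 1: a1=9.720, a2=3.432, a3=1.362, a0=14.514; τ=−ln(0.8609)/14.514=0.010 → t=0.010; u2·a0=0.2063·14.514=2.994 ≤ a1=9.720 → R1 fires; P=6 D=6 B=7
Draw 2: a1=10.206, a2=3.003, a3=1.362, a0=14.571; τ=−ln(0.4333)/14.571=0.057 → t=0.068; u2·a0=0.4822·14.571=7.026 ≤ a1=10.206 → R1 fires; P=7 D=6 B=6
Draw 3: a1=10.206, a2=2.574, a3=1.362, a0=14.142; τ=−ln(0.0714)/14.142=0.187 → t=0.254; u2·a0=0.6789·14.142=9.601 ≤ a1=10.206 → R1 fires; P=8 D=6 B=5
Draw 4: a1=9.720, a2=2.145, a3=1.362, a0=13.227; τ=−ln(0.2742)/13.227=0.098 → t=0.352; u2·a0=0.3188·13.227=4.217 ≤ a1=9.720 → R1 fires; P=9 D=6 B=4
Draw 5: a1=8.748, a2=1.716, a3=1.362, a0=11.826; τ=−ln(0.6336)/11.826=0.039 → t=0.391; u2·a0=0.8939·11.826=10.571; a1+a2=10.464 < 10.571 ≤ a1+…+a3=11.826 → R3 fires; P=9 D=5 B=5
Draw 6: a1=10.935, a2=2.145, a3=1.135, a0=14.215; τ=−ln(0.6213)/14.215=0.033 → t=0.424; u2·a0=0.4754·14.215=6.758 ≤ a1=10.935 → R1 fires; P=10 D=5 B=4
Draw 7: a1=9.720, a2=1.716, a3=1.135, a0=12.571; τ=−ln(0.9117)/12.571=0.007 → t=0.432; u2·a0=0.4212·12.571=5.295 ≤ a1=9.720 → R1 fires; P=11 D=5 B=3
Draw 8: a1=8.019, a2=1.287, a3=1.135, a0=10.441; τ=−ln(0.4663)/10.441=0.073 → t=0.505; u2·a0=0.6621·10.441=6.913 ≤ a1=8.019 → R1 fires; P=12 D=5 B=2
Draw 9: a1=5.832, a2=0.858, a3=1.135, a0=7.825; τ=−ln(0.2447)/7.825=0.180 → t=0.685; u2·a0=0.2756·7.825=2.157 ≤ a1=5.832 → R1 fires; P=13 D=5 B=1
Draw 10: a1=3.159, a2=0.429, a3=1.135, a0=4.723; τ=−ln(0.7548)/4.723=0.060 → t=0.744 > T=0.73: stop.
At T=0.73: P=13 D=5 B=1; the largest is P.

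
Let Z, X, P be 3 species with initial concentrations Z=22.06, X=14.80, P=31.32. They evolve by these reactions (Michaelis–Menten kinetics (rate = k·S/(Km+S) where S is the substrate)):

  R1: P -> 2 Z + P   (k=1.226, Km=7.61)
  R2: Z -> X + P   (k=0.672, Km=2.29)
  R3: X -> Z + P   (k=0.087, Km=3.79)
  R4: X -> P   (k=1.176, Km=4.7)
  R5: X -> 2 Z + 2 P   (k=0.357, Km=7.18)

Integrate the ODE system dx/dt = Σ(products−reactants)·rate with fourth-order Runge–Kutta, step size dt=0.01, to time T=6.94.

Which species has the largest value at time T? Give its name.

RK4 with dt=0.01: 694 steps to T=6.94. Trajectory (selected grid times):
t=0.00: Z=22.06 X=14.80 P=31.32
t=0.77: Z=23.54 X=14.35 P=32.90
t=1.54: Z=25.02 X=13.91 P=34.47
t=2.31: Z=26.51 X=13.47 P=36.03
t=3.08: Z=28.01 X=13.05 P=37.58
t=3.86: Z=29.53 X=12.64 P=39.15
t=4.63: Z=31.03 X=12.23 P=40.69
t=5.40: Z=32.54 X=11.84 P=42.22
t=6.17: Z=34.05 X=11.46 P=43.74
t=6.94: Z=35.56 X=11.09 P=45.25
At T=6.94: Z=35.56 X=11.09 P=45.25; the largest is P.

Dominant species at T: P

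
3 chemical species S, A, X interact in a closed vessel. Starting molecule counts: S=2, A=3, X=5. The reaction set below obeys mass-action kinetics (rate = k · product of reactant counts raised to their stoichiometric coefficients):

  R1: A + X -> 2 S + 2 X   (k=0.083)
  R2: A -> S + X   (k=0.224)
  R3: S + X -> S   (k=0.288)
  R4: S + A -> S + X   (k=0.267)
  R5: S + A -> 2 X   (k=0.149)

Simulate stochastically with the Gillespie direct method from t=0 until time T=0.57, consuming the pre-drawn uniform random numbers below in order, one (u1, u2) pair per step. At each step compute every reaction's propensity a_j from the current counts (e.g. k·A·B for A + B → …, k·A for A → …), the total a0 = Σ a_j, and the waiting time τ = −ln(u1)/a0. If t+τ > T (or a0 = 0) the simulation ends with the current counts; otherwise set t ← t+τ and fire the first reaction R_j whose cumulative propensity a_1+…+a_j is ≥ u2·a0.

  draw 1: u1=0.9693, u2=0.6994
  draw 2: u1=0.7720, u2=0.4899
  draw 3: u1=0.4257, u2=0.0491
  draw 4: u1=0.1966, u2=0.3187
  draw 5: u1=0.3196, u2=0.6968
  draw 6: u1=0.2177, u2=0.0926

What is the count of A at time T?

t=0.000: S=2 A=3 X=5
Draw 1: a1=1.245, a2=0.672, a3=2.880, a4=1.602, a5=0.894, a0=7.293; τ=−ln(0.9693)/7.293=0.004 → t=0.004; u2·a0=0.6994·7.293=5.101; a1+…+a3=4.797 < 5.101 ≤ a1+…+a4=6.399 → R4 fires; S=2 A=2 X=6
Draw 2: a1=0.996, a2=0.448, a3=3.456, a4=1.068, a5=0.596, a0=6.564; τ=−ln(0.7720)/6.564=0.039 → t=0.044; u2·a0=0.4899·6.564=3.216; a1+a2=1.444 < 3.216 ≤ a1+…+a3=4.900 → R3 fires; S=2 A=2 X=5
Draw 3: a1=0.830, a2=0.448, a3=2.880, a4=1.068, a5=0.596, a0=5.822; τ=−ln(0.4257)/5.822=0.147 → t=0.190; u2·a0=0.0491·5.822=0.286 ≤ a1=0.830 → R1 fires; S=4 A=1 X=6
Draw 4: a1=0.498, a2=0.224, a3=6.912, a4=1.068, a5=0.596, a0=9.298; τ=−ln(0.1966)/9.298=0.175 → t=0.365; u2·a0=0.3187·9.298=2.963; a1+a2=0.722 < 2.963 ≤ a1+…+a3=7.634 → R3 fires; S=4 A=1 X=5
Draw 5: a1=0.415, a2=0.224, a3=5.760, a4=1.068, a5=0.596, a0=8.063; τ=−ln(0.3196)/8.063=0.141 → t=0.507; u2·a0=0.6968·8.063=5.618; a1+a2=0.639 < 5.618 ≤ a1+…+a3=6.399 → R3 fires; S=4 A=1 X=4
Draw 6: a1=0.332, a2=0.224, a3=4.608, a4=1.068, a5=0.596, a0=6.828; τ=−ln(0.2177)/6.828=0.223 → t=0.730 > T=0.57: stop.
Read off A at T=0.57: 1

A at T = 1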